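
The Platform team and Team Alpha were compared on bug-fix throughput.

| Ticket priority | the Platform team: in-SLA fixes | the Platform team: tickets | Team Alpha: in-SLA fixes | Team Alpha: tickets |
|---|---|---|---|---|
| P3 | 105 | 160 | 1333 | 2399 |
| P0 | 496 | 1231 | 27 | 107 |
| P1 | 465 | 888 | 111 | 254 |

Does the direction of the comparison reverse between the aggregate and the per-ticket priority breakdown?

Yes

P3: the Platform team 105/160 = 65.6%, Team Alpha 1333/2399 = 55.6% → the Platform team
P0: the Platform team 496/1231 = 40.3%, Team Alpha 27/107 = 25.2% → the Platform team
P1: the Platform team 465/888 = 52.4%, Team Alpha 111/254 = 43.7% → the Platform team
Overall: the Platform team 1066/2279 = 46.8%, Team Alpha 1471/2760 = 53.3% → Team Alpha
The Platform team wins each ticket group but Team Alpha wins overall — the comparison reverses. The Platform team's tickets skew toward P0, which has a lower base rate.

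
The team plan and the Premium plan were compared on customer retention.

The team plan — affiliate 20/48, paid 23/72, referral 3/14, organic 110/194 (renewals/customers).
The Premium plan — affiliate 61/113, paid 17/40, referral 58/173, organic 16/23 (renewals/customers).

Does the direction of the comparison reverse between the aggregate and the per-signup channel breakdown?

Affiliate: the team plan 20/48 = 41.7%, the Premium plan 61/113 = 54.0% → the Premium plan
Paid: the team plan 23/72 = 31.9%, the Premium plan 17/40 = 42.5% → the Premium plan
Referral: the team plan 3/14 = 21.4%, the Premium plan 58/173 = 33.5% → the Premium plan
Organic: the team plan 110/194 = 56.7%, the Premium plan 16/23 = 69.6% → the Premium plan
Overall: the team plan 156/328 = 47.6%, the Premium plan 152/349 = 43.6% → the team plan
The Premium plan wins each signup group but the team plan wins overall — the comparison reverses. The Premium plan's customers skew toward referral, which has a lower base rate.

Yes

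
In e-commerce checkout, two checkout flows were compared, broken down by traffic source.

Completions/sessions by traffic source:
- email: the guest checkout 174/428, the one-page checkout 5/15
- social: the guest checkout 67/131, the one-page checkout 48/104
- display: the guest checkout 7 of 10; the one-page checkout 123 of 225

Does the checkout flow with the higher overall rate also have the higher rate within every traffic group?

No

Email: the guest checkout 174/428 = 40.7%, the one-page checkout 5/15 = 33.3% → the guest checkout
Social: the guest checkout 67/131 = 51.1%, the one-page checkout 48/104 = 46.2% → the guest checkout
Display: the guest checkout 7/10 = 70.0%, the one-page checkout 123/225 = 54.7% → the guest checkout
Overall: the guest checkout 248/569 = 43.6%, the one-page checkout 176/344 = 51.2% → the one-page checkout
The guest checkout wins each traffic group but the one-page checkout wins overall — the comparison reverses. The guest checkout's sessions skew toward email, which has a lower base rate.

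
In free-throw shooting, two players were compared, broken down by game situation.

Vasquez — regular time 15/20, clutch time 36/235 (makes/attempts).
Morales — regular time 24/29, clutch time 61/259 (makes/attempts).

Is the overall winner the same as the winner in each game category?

Yes

Regular time: Vasquez 15/20 = 75.0%, Morales 24/29 = 82.8% → Morales
Clutch time: Vasquez 36/235 = 15.3%, Morales 61/259 = 23.6% → Morales
Overall: Vasquez 51/255 = 20.0%, Morales 85/288 = 29.5% → Morales
Morales wins overall and in every game group — no reversal.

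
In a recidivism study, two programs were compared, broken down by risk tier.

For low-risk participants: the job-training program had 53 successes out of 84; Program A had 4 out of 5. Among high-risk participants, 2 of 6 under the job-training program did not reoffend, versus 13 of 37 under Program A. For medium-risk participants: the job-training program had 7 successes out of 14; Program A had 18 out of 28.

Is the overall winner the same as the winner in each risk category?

Low-risk: the job-training program 53/84 = 63.1%, Program A 4/5 = 80.0% → Program A
High-risk: the job-training program 2/6 = 33.3%, Program A 13/37 = 35.1% → Program A
Medium-risk: the job-training program 7/14 = 50.0%, Program A 18/28 = 64.3% → Program A
Overall: the job-training program 62/104 = 59.6%, Program A 35/70 = 50.0% → the job-training program
Program A wins each risk group but the job-training program wins overall — the comparison reverses. Program A's participants skew toward high-risk, which has a lower base rate.

No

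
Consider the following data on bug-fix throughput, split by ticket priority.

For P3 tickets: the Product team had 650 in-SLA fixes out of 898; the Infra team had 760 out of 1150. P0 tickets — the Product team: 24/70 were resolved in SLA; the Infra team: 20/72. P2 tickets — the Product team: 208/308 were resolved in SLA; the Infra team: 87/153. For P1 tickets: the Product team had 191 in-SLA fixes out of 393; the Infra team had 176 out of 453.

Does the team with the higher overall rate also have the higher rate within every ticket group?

Yes

P3: the Product team 650/898 = 72.4%, the Infra team 760/1150 = 66.1% → the Product team
P0: the Product team 24/70 = 34.3%, the Infra team 20/72 = 27.8% → the Product team
P2: the Product team 208/308 = 67.5%, the Infra team 87/153 = 56.9% → the Product team
P1: the Product team 191/393 = 48.6%, the Infra team 176/453 = 38.9% → the Product team
Overall: the Product team 1073/1669 = 64.3%, the Infra team 1043/1828 = 57.1% → the Product team
The Product team wins overall and in every ticket group — no reversal.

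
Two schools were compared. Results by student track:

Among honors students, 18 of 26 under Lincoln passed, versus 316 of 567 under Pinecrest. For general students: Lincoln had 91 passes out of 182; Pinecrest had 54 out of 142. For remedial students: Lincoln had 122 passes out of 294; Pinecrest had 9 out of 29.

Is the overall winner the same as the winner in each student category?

Honors: Lincoln 18/26 = 69.2%, Pinecrest 316/567 = 55.7% → Lincoln
General: Lincoln 91/182 = 50.0%, Pinecrest 54/142 = 38.0% → Lincoln
Remedial: Lincoln 122/294 = 41.5%, Pinecrest 9/29 = 31.0% → Lincoln
Overall: Lincoln 231/502 = 46.0%, Pinecrest 379/738 = 51.4% → Pinecrest
Lincoln wins each student group but Pinecrest wins overall — the comparison reverses. Lincoln's students skew toward remedial, which has a lower base rate.

No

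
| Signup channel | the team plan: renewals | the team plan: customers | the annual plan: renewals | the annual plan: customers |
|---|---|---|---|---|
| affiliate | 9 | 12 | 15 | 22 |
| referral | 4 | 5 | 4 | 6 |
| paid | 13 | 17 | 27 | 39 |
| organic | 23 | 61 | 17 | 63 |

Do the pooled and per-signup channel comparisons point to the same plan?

Affiliate: the team plan 9/12 = 75.0%, the annual plan 15/22 = 68.2% → the team plan
Referral: the team plan 4/5 = 80.0%, the annual plan 4/6 = 66.7% → the team plan
Paid: the team plan 13/17 = 76.5%, the annual plan 27/39 = 69.2% → the team plan
Organic: the team plan 23/61 = 37.7%, the annual plan 17/63 = 27.0% → the team plan
Overall: the team plan 49/95 = 51.6%, the annual plan 63/130 = 48.5% → the team plan
The team plan wins overall and in every signup group — no reversal.

Yes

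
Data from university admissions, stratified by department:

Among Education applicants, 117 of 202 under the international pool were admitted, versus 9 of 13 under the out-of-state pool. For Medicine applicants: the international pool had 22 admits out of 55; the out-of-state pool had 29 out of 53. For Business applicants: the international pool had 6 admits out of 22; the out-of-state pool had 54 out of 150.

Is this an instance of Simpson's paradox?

Yes

Education: the international pool 117/202 = 57.9%, the out-of-state pool 9/13 = 69.2% → the out-of-state pool
Medicine: the international pool 22/55 = 40.0%, the out-of-state pool 29/53 = 54.7% → the out-of-state pool
Business: the international pool 6/22 = 27.3%, the out-of-state pool 54/150 = 36.0% → the out-of-state pool
Overall: the international pool 145/279 = 52.0%, the out-of-state pool 92/216 = 42.6% → the international pool
The out-of-state pool wins each department group but the international pool wins overall — the comparison reverses. The out-of-state pool's applicants skew toward Business, which has a lower base rate.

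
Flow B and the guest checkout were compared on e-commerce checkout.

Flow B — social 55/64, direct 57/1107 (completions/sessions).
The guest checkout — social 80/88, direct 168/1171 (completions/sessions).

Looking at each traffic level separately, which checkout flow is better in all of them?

Social: Flow B 55/64 = 85.9%, the guest checkout 80/88 = 90.9% → the guest checkout
Direct: Flow B 57/1107 = 5.1%, the guest checkout 168/1171 = 14.3% → the guest checkout
The guest checkout has the higher rate in both groups.

the guest checkout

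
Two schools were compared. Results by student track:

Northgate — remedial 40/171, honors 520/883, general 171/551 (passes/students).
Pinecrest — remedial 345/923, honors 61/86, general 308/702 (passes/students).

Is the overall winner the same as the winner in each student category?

Remedial: Northgate 40/171 = 23.4%, Pinecrest 345/923 = 37.4% → Pinecrest
Honors: Northgate 520/883 = 58.9%, Pinecrest 61/86 = 70.9% → Pinecrest
General: Northgate 171/551 = 31.0%, Pinecrest 308/702 = 43.9% → Pinecrest
Overall: Northgate 731/1605 = 45.5%, Pinecrest 714/1711 = 41.7% → Northgate
Pinecrest wins each student group but Northgate wins overall — the comparison reverses. Pinecrest's students skew toward remedial, which has a lower base rate.

No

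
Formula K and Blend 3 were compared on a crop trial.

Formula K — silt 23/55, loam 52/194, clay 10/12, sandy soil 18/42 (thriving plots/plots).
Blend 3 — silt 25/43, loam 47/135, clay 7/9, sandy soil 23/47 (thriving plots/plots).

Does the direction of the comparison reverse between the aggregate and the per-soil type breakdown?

Silt: Formula K 23/55 = 41.8%, Blend 3 25/43 = 58.1% → Blend 3
Loam: Formula K 52/194 = 26.8%, Blend 3 47/135 = 34.8% → Blend 3
Clay: Formula K 10/12 = 83.3%, Blend 3 7/9 = 77.8% → Formula K
Sandy soil: Formula K 18/42 = 42.9%, Blend 3 23/47 = 48.9% → Blend 3
Overall: Formula K 103/303 = 34.0%, Blend 3 102/234 = 43.6% → Blend 3
Neither sweeps: Formula K wins 1 of 4 groups, Blend 3 wins 3. Blend 3 wins overall but not every group — no Simpson reversal.

No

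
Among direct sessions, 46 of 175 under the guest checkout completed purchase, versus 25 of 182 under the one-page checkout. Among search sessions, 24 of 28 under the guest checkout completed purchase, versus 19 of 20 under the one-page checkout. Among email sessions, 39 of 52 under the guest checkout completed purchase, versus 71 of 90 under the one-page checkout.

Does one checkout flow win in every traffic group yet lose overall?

No

Direct: the guest checkout 46/175 = 26.3%, the one-page checkout 25/182 = 13.7% → the guest checkout
Search: the guest checkout 24/28 = 85.7%, the one-page checkout 19/20 = 95.0% → the one-page checkout
Email: the guest checkout 39/52 = 75.0%, the one-page checkout 71/90 = 78.9% → the one-page checkout
Overall: the guest checkout 109/255 = 42.7%, the one-page checkout 115/292 = 39.4% → the guest checkout
Neither sweeps: the guest checkout wins 1 of 3 groups, the one-page checkout wins 2. The guest checkout wins overall but not every group — no Simpson reversal.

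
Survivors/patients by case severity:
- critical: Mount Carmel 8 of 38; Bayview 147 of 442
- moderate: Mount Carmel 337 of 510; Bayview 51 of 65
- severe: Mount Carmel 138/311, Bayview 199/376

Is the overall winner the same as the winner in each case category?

Critical: Mount Carmel 8/38 = 21.1%, Bayview 147/442 = 33.3% → Bayview
Moderate: Mount Carmel 337/510 = 66.1%, Bayview 51/65 = 78.5% → Bayview
Severe: Mount Carmel 138/311 = 44.4%, Bayview 199/376 = 52.9% → Bayview
Overall: Mount Carmel 483/859 = 56.2%, Bayview 397/883 = 45.0% → Mount Carmel
Bayview wins each case group but Mount Carmel wins overall — the comparison reverses. Bayview's patients skew toward critical, which has a lower base rate.

No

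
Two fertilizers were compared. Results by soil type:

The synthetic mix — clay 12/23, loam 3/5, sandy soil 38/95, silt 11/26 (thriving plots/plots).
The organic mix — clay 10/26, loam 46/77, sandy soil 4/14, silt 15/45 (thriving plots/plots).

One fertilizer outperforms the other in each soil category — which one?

the synthetic mix

Clay: the synthetic mix 12/23 = 52.2%, the organic mix 10/26 = 38.5% → the synthetic mix
Loam: the synthetic mix 3/5 = 60.0%, the organic mix 46/77 = 59.7% → the synthetic mix
Sandy soil: the synthetic mix 38/95 = 40.0%, the organic mix 4/14 = 28.6% → the synthetic mix
Silt: the synthetic mix 11/26 = 42.3%, the organic mix 15/45 = 33.3% → the synthetic mix
The synthetic mix has the higher rate in all 4 groups.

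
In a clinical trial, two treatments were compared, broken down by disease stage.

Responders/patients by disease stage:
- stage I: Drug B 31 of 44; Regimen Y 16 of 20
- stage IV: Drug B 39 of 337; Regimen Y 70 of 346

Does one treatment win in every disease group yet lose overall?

Stage I: Drug B 31/44 = 70.5%, Regimen Y 16/20 = 80.0% → Regimen Y
Stage IV: Drug B 39/337 = 11.6%, Regimen Y 70/346 = 20.2% → Regimen Y
Overall: Drug B 70/381 = 18.4%, Regimen Y 86/366 = 23.5% → Regimen Y
Regimen Y wins overall and in every disease group — no reversal.

No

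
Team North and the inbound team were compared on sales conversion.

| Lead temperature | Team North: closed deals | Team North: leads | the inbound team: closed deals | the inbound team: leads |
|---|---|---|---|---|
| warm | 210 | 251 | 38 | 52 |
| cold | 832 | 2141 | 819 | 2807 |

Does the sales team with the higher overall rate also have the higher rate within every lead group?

Warm: Team North 210/251 = 83.7%, the inbound team 38/52 = 73.1% → Team North
Cold: Team North 832/2141 = 38.9%, the inbound team 819/2807 = 29.2% → Team North
Overall: Team North 1042/2392 = 43.6%, the inbound team 857/2859 = 30.0% → Team North
Team North wins overall and in every lead group — no reversal.

Yes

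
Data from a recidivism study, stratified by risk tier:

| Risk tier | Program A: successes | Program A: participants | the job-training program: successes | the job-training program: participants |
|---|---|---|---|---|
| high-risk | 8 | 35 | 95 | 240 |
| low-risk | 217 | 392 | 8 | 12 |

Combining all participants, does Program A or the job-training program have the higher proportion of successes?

Program A

High-risk: Program A 8/35 = 22.9%, the job-training program 95/240 = 39.6% → the job-training program
Low-risk: Program A 217/392 = 55.4%, the job-training program 8/12 = 66.7% → the job-training program
Overall: Program A 225/427 = 52.7%, the job-training program 103/252 = 40.9% → Program A
(The job-training program wins every risk group but Program A wins overall — the job-training program's participants skew toward the low-rate high-risk group.)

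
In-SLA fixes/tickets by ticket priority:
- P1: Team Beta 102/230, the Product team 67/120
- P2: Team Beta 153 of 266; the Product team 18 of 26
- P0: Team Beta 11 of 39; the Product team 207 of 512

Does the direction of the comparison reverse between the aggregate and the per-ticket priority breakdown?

P1: Team Beta 102/230 = 44.3%, the Product team 67/120 = 55.8% → the Product team
P2: Team Beta 153/266 = 57.5%, the Product team 18/26 = 69.2% → the Product team
P0: Team Beta 11/39 = 28.2%, the Product team 207/512 = 40.4% → the Product team
Overall: Team Beta 266/535 = 49.7%, the Product team 292/658 = 44.4% → Team Beta
The Product team wins each ticket group but Team Beta wins overall — the comparison reverses. The Product team's tickets skew toward P0, which has a lower base rate.

Yes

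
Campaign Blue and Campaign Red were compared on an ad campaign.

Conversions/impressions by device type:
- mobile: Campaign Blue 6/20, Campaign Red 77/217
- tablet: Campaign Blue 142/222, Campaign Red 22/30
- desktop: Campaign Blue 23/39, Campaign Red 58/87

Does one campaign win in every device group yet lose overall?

Mobile: Campaign Blue 6/20 = 30.0%, Campaign Red 77/217 = 35.5% → Campaign Red
Tablet: Campaign Blue 142/222 = 64.0%, Campaign Red 22/30 = 73.3% → Campaign Red
Desktop: Campaign Blue 23/39 = 59.0%, Campaign Red 58/87 = 66.7% → Campaign Red
Overall: Campaign Blue 171/281 = 60.9%, Campaign Red 157/334 = 47.0% → Campaign Blue
Campaign Red wins each device group but Campaign Blue wins overall — the comparison reverses. Campaign Red's impressions skew toward mobile, which has a lower base rate.

Yes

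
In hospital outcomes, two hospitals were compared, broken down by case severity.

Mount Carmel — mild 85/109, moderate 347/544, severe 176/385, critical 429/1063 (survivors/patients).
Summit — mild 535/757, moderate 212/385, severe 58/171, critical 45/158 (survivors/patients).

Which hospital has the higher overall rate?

Mild: Mount Carmel 85/109 = 78.0%, Summit 535/757 = 70.7% → Mount Carmel
Moderate: Mount Carmel 347/544 = 63.8%, Summit 212/385 = 55.1% → Mount Carmel
Severe: Mount Carmel 176/385 = 45.7%, Summit 58/171 = 33.9% → Mount Carmel
Critical: Mount Carmel 429/1063 = 40.4%, Summit 45/158 = 28.5% → Mount Carmel
Overall: Mount Carmel 1037/2101 = 49.4%, Summit 850/1471 = 57.8% → Summit
(Mount Carmel wins every case group but Summit wins overall — Mount Carmel's patients skew toward the low-rate critical group.)

Summit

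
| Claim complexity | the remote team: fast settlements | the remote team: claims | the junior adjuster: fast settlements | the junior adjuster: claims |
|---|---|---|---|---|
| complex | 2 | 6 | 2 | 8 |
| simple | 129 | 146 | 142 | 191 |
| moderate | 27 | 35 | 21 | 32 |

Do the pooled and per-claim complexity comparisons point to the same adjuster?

Yes

Complex: the remote team 2/6 = 33.3%, the junior adjuster 2/8 = 25.0% → the remote team
Simple: the remote team 129/146 = 88.4%, the junior adjuster 142/191 = 74.3% → the remote team
Moderate: the remote team 27/35 = 77.1%, the junior adjuster 21/32 = 65.6% → the remote team
Overall: the remote team 158/187 = 84.5%, the junior adjuster 165/231 = 71.4% → the remote team
The remote team wins overall and in every claim group — no reversal.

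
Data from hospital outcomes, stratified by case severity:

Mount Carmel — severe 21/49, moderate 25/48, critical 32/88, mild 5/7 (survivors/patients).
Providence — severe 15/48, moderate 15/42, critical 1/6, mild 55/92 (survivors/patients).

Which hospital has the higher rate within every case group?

Severe: Mount Carmel 21/49 = 42.9%, Providence 15/48 = 31.2% → Mount Carmel
Moderate: Mount Carmel 25/48 = 52.1%, Providence 15/42 = 35.7% → Mount Carmel
Critical: Mount Carmel 32/88 = 36.4%, Providence 1/6 = 16.7% → Mount Carmel
Mild: Mount Carmel 5/7 = 71.4%, Providence 55/92 = 59.8% → Mount Carmel
Mount Carmel has the higher rate in all 4 groups.

Mount Carmel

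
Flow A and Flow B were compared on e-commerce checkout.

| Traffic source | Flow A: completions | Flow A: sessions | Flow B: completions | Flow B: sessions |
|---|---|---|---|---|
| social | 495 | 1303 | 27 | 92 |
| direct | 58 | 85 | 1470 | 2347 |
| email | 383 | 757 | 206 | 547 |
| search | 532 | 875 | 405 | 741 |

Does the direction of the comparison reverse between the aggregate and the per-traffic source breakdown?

Yes

Social: Flow A 495/1303 = 38.0%, Flow B 27/92 = 29.3% → Flow A
Direct: Flow A 58/85 = 68.2%, Flow B 1470/2347 = 62.6% → Flow A
Email: Flow A 383/757 = 50.6%, Flow B 206/547 = 37.7% → Flow A
Search: Flow A 532/875 = 60.8%, Flow B 405/741 = 54.7% → Flow A
Overall: Flow A 1468/3020 = 48.6%, Flow B 2108/3727 = 56.6% → Flow B
Flow A wins each traffic group but Flow B wins overall — the comparison reverses. Flow A's sessions skew toward social, which has a lower base rate.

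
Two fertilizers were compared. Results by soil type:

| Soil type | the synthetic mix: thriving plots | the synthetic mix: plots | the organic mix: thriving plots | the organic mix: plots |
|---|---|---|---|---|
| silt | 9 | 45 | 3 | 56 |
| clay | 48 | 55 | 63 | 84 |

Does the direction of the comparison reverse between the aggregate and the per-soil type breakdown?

Silt: the synthetic mix 9/45 = 20.0%, the organic mix 3/56 = 5.4% → the synthetic mix
Clay: the synthetic mix 48/55 = 87.3%, the organic mix 63/84 = 75.0% → the synthetic mix
Overall: the synthetic mix 57/100 = 57.0%, the organic mix 66/140 = 47.1% → the synthetic mix
The synthetic mix wins overall and in every soil group — no reversal.

No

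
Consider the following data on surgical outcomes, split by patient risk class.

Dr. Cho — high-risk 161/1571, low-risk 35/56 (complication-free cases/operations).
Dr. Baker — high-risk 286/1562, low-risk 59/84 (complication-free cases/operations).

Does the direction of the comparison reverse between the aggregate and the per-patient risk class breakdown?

High-risk: Dr. Cho 161/1571 = 10.2%, Dr. Baker 286/1562 = 18.3% → Dr. Baker
Low-risk: Dr. Cho 35/56 = 62.5%, Dr. Baker 59/84 = 70.2% → Dr. Baker
Overall: Dr. Cho 196/1627 = 12.0%, Dr. Baker 345/1646 = 21.0% → Dr. Baker
Dr. Baker wins overall and in every patient risk group — no reversal.

No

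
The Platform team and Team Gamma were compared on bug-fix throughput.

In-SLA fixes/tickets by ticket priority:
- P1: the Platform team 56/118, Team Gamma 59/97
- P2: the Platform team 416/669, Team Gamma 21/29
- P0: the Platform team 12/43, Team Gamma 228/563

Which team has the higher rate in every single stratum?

P1: the Platform team 56/118 = 47.5%, Team Gamma 59/97 = 60.8% → Team Gamma
P2: the Platform team 416/669 = 62.2%, Team Gamma 21/29 = 72.4% → Team Gamma
P0: the Platform team 12/43 = 27.9%, Team Gamma 228/563 = 40.5% → Team Gamma
Team Gamma has the higher rate in all 3 groups.

Team Gamma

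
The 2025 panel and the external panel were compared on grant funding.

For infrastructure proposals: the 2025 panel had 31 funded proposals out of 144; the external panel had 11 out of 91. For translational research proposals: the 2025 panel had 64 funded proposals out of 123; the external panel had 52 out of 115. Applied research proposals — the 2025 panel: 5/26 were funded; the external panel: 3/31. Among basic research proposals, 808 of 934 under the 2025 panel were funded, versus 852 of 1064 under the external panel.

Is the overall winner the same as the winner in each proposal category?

Infrastructure: the 2025 panel 31/144 = 21.5%, the external panel 11/91 = 12.1% → the 2025 panel
Translational research: the 2025 panel 64/123 = 52.0%, the external panel 52/115 = 45.2% → the 2025 panel
Applied research: the 2025 panel 5/26 = 19.2%, the external panel 3/31 = 9.7% → the 2025 panel
Basic research: the 2025 panel 808/934 = 86.5%, the external panel 852/1064 = 80.1% → the 2025 panel
Overall: the 2025 panel 908/1227 = 74.0%, the external panel 918/1301 = 70.6% → the 2025 panel
The 2025 panel wins overall and in every proposal group — no reversal.

Yes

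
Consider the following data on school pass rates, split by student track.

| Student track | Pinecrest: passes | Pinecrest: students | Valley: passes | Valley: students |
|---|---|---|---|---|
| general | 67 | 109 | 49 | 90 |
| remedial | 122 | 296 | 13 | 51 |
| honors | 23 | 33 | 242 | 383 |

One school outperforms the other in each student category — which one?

Pinecrest

General: Pinecrest 67/109 = 61.5%, Valley 49/90 = 54.4% → Pinecrest
Remedial: Pinecrest 122/296 = 41.2%, Valley 13/51 = 25.5% → Pinecrest
Honors: Pinecrest 23/33 = 69.7%, Valley 242/383 = 63.2% → Pinecrest
Pinecrest has the higher rate in all 3 groups.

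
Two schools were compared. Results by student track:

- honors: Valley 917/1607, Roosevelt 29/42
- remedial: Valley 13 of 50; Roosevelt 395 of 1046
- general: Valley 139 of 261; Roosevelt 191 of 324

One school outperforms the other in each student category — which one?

Roosevelt

Honors: Valley 917/1607 = 57.1%, Roosevelt 29/42 = 69.0% → Roosevelt
Remedial: Valley 13/50 = 26.0%, Roosevelt 395/1046 = 37.8% → Roosevelt
General: Valley 139/261 = 53.3%, Roosevelt 191/324 = 59.0% → Roosevelt
Roosevelt has the higher rate in all 3 groups.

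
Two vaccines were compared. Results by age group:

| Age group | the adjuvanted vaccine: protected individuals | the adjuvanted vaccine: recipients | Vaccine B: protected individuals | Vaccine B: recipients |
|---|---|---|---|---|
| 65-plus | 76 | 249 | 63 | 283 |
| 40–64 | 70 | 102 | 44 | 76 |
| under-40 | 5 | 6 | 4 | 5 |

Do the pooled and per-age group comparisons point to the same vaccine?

Yes

65-plus: the adjuvanted vaccine 76/249 = 30.5%, Vaccine B 63/283 = 22.3% → the adjuvanted vaccine
40–64: the adjuvanted vaccine 70/102 = 68.6%, Vaccine B 44/76 = 57.9% → the adjuvanted vaccine
Under-40: the adjuvanted vaccine 5/6 = 83.3%, Vaccine B 4/5 = 80.0% → the adjuvanted vaccine
Overall: the adjuvanted vaccine 151/357 = 42.3%, Vaccine B 111/364 = 30.5% → the adjuvanted vaccine
The adjuvanted vaccine wins overall and in every age group — no reversal.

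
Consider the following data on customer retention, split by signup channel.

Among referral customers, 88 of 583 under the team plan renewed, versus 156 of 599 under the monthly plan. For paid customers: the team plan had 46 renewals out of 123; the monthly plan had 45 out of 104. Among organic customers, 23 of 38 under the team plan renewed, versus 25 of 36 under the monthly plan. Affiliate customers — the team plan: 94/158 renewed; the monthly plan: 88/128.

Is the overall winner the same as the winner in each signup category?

Referral: the team plan 88/583 = 15.1%, the monthly plan 156/599 = 26.0% → the monthly plan
Paid: the team plan 46/123 = 37.4%, the monthly plan 45/104 = 43.3% → the monthly plan
Organic: the team plan 23/38 = 60.5%, the monthly plan 25/36 = 69.4% → the monthly plan
Affiliate: the team plan 94/158 = 59.5%, the monthly plan 88/128 = 68.8% → the monthly plan
Overall: the team plan 251/902 = 27.8%, the monthly plan 314/867 = 36.2% → the monthly plan
The monthly plan wins overall and in every signup group — no reversal.

Yes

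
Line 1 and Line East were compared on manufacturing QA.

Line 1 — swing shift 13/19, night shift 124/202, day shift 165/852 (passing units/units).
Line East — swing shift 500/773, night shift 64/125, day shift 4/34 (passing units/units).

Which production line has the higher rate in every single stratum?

Swing shift: Line 1 13/19 = 68.4%, Line East 500/773 = 64.7% → Line 1
Night shift: Line 1 124/202 = 61.4%, Line East 64/125 = 51.2% → Line 1
Day shift: Line 1 165/852 = 19.4%, Line East 4/34 = 11.8% → Line 1
Line 1 has the higher rate in all 3 groups.

Line 1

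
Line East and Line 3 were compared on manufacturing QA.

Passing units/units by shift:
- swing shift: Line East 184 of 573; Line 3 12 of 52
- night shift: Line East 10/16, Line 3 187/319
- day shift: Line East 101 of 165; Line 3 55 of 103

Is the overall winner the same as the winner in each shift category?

Swing shift: Line East 184/573 = 32.1%, Line 3 12/52 = 23.1% → Line East
Night shift: Line East 10/16 = 62.5%, Line 3 187/319 = 58.6% → Line East
Day shift: Line East 101/165 = 61.2%, Line 3 55/103 = 53.4% → Line East
Overall: Line East 295/754 = 39.1%, Line 3 254/474 = 53.6% → Line 3
Line East wins each shift group but Line 3 wins overall — the comparison reverses. Line East's units skew toward swing shift, which has a lower base rate.

No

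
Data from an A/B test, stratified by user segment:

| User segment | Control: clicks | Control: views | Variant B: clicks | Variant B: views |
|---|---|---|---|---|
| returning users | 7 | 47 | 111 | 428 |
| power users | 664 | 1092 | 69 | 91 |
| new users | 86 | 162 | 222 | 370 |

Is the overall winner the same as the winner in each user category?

No

Returning users: Control 7/47 = 14.9%, Variant B 111/428 = 25.9% → Variant B
Power users: Control 664/1092 = 60.8%, Variant B 69/91 = 75.8% → Variant B
New users: Control 86/162 = 53.1%, Variant B 222/370 = 60.0% → Variant B
Overall: Control 757/1301 = 58.2%, Variant B 402/889 = 45.2% → Control
Variant B wins each user group but Control wins overall — the comparison reverses. Variant B's views skew toward returning users, which has a lower base rate.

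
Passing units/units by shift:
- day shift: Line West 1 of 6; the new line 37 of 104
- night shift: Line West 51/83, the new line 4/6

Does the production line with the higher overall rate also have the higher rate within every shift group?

Day shift: Line West 1/6 = 16.7%, the new line 37/104 = 35.6% → the new line
Night shift: Line West 51/83 = 61.4%, the new line 4/6 = 66.7% → the new line
Overall: Line West 52/89 = 58.4%, the new line 41/110 = 37.3% → Line West
The new line wins each shift group but Line West wins overall — the comparison reverses. The new line's units skew toward day shift, which has a lower base rate.

No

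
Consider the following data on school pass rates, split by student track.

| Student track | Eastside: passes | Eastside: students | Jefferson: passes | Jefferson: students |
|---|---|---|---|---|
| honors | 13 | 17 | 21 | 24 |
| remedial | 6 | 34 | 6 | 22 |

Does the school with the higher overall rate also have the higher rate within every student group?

Honors: Eastside 13/17 = 76.5%, Jefferson 21/24 = 87.5% → Jefferson
Remedial: Eastside 6/34 = 17.6%, Jefferson 6/22 = 27.3% → Jefferson
Overall: Eastside 19/51 = 37.3%, Jefferson 27/46 = 58.7% → Jefferson
Jefferson wins overall and in every student group — no reversal.

Yes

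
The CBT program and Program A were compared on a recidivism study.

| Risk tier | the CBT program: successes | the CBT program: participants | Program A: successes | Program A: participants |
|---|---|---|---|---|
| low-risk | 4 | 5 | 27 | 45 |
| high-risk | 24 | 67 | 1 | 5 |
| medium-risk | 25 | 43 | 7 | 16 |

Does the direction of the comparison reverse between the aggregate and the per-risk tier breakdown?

Yes

Low-risk: the CBT program 4/5 = 80.0%, Program A 27/45 = 60.0% → the CBT program
High-risk: the CBT program 24/67 = 35.8%, Program A 1/5 = 20.0% → the CBT program
Medium-risk: the CBT program 25/43 = 58.1%, Program A 7/16 = 43.8% → the CBT program
Overall: the CBT program 53/115 = 46.1%, Program A 35/66 = 53.0% → Program A
The CBT program wins each risk group but Program A wins overall — the comparison reverses. The CBT program's participants skew toward high-risk, which has a lower base rate.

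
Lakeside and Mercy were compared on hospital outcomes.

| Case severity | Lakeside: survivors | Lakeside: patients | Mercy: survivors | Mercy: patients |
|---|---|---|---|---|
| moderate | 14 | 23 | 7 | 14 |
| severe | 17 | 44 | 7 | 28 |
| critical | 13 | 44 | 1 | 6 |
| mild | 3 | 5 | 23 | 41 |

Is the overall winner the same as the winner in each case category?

No

Moderate: Lakeside 14/23 = 60.9%, Mercy 7/14 = 50.0% → Lakeside
Severe: Lakeside 17/44 = 38.6%, Mercy 7/28 = 25.0% → Lakeside
Critical: Lakeside 13/44 = 29.5%, Mercy 1/6 = 16.7% → Lakeside
Mild: Lakeside 3/5 = 60.0%, Mercy 23/41 = 56.1% → Lakeside
Overall: Lakeside 47/116 = 40.5%, Mercy 38/89 = 42.7% → Mercy
Lakeside wins each case group but Mercy wins overall — the comparison reverses. Lakeside's patients skew toward critical, which has a lower base rate.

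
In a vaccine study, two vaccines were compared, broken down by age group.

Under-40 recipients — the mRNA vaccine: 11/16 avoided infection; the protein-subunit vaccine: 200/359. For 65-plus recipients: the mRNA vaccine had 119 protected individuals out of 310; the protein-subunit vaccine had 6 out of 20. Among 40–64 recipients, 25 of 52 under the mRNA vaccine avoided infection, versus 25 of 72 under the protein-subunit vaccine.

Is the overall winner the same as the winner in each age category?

No

Under-40: the mRNA vaccine 11/16 = 68.8%, the protein-subunit vaccine 200/359 = 55.7% → the mRNA vaccine
65-plus: the mRNA vaccine 119/310 = 38.4%, the protein-subunit vaccine 6/20 = 30.0% → the mRNA vaccine
40–64: the mRNA vaccine 25/52 = 48.1%, the protein-subunit vaccine 25/72 = 34.7% → the mRNA vaccine
Overall: the mRNA vaccine 155/378 = 41.0%, the protein-subunit vaccine 231/451 = 51.2% → the protein-subunit vaccine
The mRNA vaccine wins each age group but the protein-subunit vaccine wins overall — the comparison reverses. The mRNA vaccine's recipients skew toward 65-plus, which has a lower base rate.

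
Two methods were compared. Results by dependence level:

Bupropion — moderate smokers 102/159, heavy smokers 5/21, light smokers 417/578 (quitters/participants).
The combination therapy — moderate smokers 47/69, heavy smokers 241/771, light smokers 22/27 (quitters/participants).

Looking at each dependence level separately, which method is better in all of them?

the combination therapy

Moderate smokers: bupropion 102/159 = 64.2%, the combination therapy 47/69 = 68.1% → the combination therapy
Heavy smokers: bupropion 5/21 = 23.8%, the combination therapy 241/771 = 31.3% → the combination therapy
Light smokers: bupropion 417/578 = 72.1%, the combination therapy 22/27 = 81.5% → the combination therapy
The combination therapy has the higher rate in all 3 groups.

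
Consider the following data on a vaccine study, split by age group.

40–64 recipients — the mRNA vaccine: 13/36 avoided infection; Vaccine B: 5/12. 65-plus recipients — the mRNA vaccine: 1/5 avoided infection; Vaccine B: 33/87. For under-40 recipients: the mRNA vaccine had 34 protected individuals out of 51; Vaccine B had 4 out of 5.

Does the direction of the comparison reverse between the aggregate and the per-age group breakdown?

Yes

40–64: the mRNA vaccine 13/36 = 36.1%, Vaccine B 5/12 = 41.7% → Vaccine B
65-plus: the mRNA vaccine 1/5 = 20.0%, Vaccine B 33/87 = 37.9% → Vaccine B
Under-40: the mRNA vaccine 34/51 = 66.7%, Vaccine B 4/5 = 80.0% → Vaccine B
Overall: the mRNA vaccine 48/92 = 52.2%, Vaccine B 42/104 = 40.4% → the mRNA vaccine
Vaccine B wins each age group but the mRNA vaccine wins overall — the comparison reverses. Vaccine B's recipients skew toward 65-plus, which has a lower base rate.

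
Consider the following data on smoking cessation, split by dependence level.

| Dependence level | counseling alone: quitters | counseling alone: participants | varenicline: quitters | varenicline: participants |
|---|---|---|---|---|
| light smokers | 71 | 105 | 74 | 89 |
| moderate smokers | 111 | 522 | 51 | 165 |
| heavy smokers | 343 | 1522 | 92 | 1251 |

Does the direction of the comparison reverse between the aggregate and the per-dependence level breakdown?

No

Light smokers: counseling alone 71/105 = 67.6%, varenicline 74/89 = 83.1% → varenicline
Moderate smokers: counseling alone 111/522 = 21.3%, varenicline 51/165 = 30.9% → varenicline
Heavy smokers: counseling alone 343/1522 = 22.5%, varenicline 92/1251 = 7.4% → counseling alone
Overall: counseling alone 525/2149 = 24.4%, varenicline 217/1505 = 14.4% → counseling alone
Neither sweeps: counseling alone wins 1 of 3 groups, varenicline wins 2. Counseling alone wins overall but not every group — no Simpson reversal.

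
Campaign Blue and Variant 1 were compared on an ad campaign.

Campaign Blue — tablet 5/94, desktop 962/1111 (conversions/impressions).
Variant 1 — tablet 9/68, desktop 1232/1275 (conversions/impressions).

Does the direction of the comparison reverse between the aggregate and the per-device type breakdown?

Tablet: Campaign Blue 5/94 = 5.3%, Variant 1 9/68 = 13.2% → Variant 1
Desktop: Campaign Blue 962/1111 = 86.6%, Variant 1 1232/1275 = 96.6% → Variant 1
Overall: Campaign Blue 967/1205 = 80.2%, Variant 1 1241/1343 = 92.4% → Variant 1
Variant 1 wins overall and in every device group — no reversal.

No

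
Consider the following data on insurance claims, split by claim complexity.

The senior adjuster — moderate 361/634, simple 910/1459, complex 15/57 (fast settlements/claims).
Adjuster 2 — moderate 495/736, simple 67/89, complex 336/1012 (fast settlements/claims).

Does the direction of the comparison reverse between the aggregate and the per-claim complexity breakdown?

Yes

Moderate: the senior adjuster 361/634 = 56.9%, Adjuster 2 495/736 = 67.3% → Adjuster 2
Simple: the senior adjuster 910/1459 = 62.4%, Adjuster 2 67/89 = 75.3% → Adjuster 2
Complex: the senior adjuster 15/57 = 26.3%, Adjuster 2 336/1012 = 33.2% → Adjuster 2
Overall: the senior adjuster 1286/2150 = 59.8%, Adjuster 2 898/1837 = 48.9% → the senior adjuster
Adjuster 2 wins each claim group but the senior adjuster wins overall — the comparison reverses. Adjuster 2's claims skew toward complex, which has a lower base rate.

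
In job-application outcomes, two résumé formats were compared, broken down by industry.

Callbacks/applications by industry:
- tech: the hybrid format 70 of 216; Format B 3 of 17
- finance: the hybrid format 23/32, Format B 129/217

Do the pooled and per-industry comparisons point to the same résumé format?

Tech: the hybrid format 70/216 = 32.4%, Format B 3/17 = 17.6% → the hybrid format
Finance: the hybrid format 23/32 = 71.9%, Format B 129/217 = 59.4% → the hybrid format
Overall: the hybrid format 93/248 = 37.5%, Format B 132/234 = 56.4% → Format B
The hybrid format wins each industry group but Format B wins overall — the comparison reverses. The hybrid format's applications skew toward tech, which has a lower base rate.

No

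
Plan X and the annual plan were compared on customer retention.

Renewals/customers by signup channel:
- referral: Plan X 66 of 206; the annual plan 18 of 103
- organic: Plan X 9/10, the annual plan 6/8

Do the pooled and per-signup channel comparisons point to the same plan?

Referral: Plan X 66/206 = 32.0%, the annual plan 18/103 = 17.5% → Plan X
Organic: Plan X 9/10 = 90.0%, the annual plan 6/8 = 75.0% → Plan X
Overall: Plan X 75/216 = 34.7%, the annual plan 24/111 = 21.6% → Plan X
Plan X wins overall and in every signup group — no reversal.

Yes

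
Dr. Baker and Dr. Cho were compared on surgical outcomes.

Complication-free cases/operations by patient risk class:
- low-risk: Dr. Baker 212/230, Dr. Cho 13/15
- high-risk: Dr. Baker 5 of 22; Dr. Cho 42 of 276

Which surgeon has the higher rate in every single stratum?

Dr. Baker

Low-risk: Dr. Baker 212/230 = 92.2%, Dr. Cho 13/15 = 86.7% → Dr. Baker
High-risk: Dr. Baker 5/22 = 22.7%, Dr. Cho 42/276 = 15.2% → Dr. Baker
Dr. Baker has the higher rate in both groups.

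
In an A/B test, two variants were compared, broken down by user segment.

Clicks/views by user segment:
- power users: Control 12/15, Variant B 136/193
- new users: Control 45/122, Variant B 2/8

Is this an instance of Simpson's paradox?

Yes

Power users: Control 12/15 = 80.0%, Variant B 136/193 = 70.5% → Control
New users: Control 45/122 = 36.9%, Variant B 2/8 = 25.0% → Control
Overall: Control 57/137 = 41.6%, Variant B 138/201 = 68.7% → Variant B
Control wins each user group but Variant B wins overall — the comparison reverses. Control's views skew toward new users, which has a lower base rate.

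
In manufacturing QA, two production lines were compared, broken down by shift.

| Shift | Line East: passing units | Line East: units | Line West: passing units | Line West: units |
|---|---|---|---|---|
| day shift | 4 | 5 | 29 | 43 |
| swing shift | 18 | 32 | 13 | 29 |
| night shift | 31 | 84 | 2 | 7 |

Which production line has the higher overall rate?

Day shift: Line East 4/5 = 80.0%, Line West 29/43 = 67.4% → Line East
Swing shift: Line East 18/32 = 56.2%, Line West 13/29 = 44.8% → Line East
Night shift: Line East 31/84 = 36.9%, Line West 2/7 = 28.6% → Line East
Overall: Line East 53/121 = 43.8%, Line West 44/79 = 55.7% → Line West
(Line East wins every shift group but Line West wins overall — Line East's units skew toward the low-rate night shift group.)

Line West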